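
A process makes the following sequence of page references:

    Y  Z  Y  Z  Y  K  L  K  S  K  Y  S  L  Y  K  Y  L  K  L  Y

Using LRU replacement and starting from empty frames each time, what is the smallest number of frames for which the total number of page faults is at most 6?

f=1: 20 faults
f=2: 13 faults
f=3: 8 faults
f=4: 5 faults
f=5: 5 faults
Smallest f with faults ≤ 6 is 4.

4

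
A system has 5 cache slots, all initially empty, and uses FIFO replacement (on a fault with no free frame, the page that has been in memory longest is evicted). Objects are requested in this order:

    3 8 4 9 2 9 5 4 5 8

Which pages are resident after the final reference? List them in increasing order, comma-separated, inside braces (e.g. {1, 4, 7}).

3 -> fault, frames {3}
8 -> fault, frames {3,8}
4 -> fault, frames {3,8,4}
9 -> fault, frames {3,8,4,9}
2 -> fault, frames {3,8,4,9,2}
9 -> hit
5 -> fault, evict 3, frames {8,4,9,2,5}
4 -> hit
5 -> hit
8 -> hit

{2, 4, 5, 8, 9}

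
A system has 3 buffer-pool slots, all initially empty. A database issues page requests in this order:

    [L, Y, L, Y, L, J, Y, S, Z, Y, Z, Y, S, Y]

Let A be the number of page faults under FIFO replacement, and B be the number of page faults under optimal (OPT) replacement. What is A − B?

Under FIFO: F F . . . F . F F F . . . . → 6 faults.
Under OPT: F F . . . F . F F . . . . . → 5 faults.
A − B = 6 − 5 = 1.

1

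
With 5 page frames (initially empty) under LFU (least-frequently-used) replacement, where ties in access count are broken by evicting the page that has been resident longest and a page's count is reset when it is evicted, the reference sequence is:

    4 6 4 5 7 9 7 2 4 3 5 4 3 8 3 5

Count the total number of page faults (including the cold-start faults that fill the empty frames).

4 -> miss, frames {4}
6 -> miss, frames {4,6}
4 -> hit
5 -> miss, frames {4,6,5}
7 -> miss, frames {4,6,5,7}
9 -> miss, frames {4,6,5,7,9}
7 -> hit
2 -> miss, evict 6, frames {4,5,7,9,2}
4 -> hit
3 -> miss, evict 5, frames {4,7,9,2,3}
5 -> miss, evict 9, frames {4,7,2,3,5}
4 -> hit
3 -> hit
8 -> miss, evict 2, frames {4,7,3,5,8}
3 -> hit
5 -> hit
Page faults: 9.

9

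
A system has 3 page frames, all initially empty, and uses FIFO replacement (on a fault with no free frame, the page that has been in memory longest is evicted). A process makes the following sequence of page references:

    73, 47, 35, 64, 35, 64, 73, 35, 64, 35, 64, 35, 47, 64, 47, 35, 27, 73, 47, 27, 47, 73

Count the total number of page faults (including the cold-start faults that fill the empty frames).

10

73 -> miss, frames [73]
47 -> miss, frames [73, 47]
35 -> miss, frames [73, 47, 35]
64 -> miss, evict 73, frames [47, 35, 64]
35 -> hit
64 -> hit
73 -> miss, evict 47, frames [35, 64, 73]
35 -> hit
64 -> hit
35 -> hit
64 -> hit
35 -> hit
47 -> miss, evict 35, frames [64, 73, 47]
64 -> hit
47 -> hit
35 -> miss, evict 64, frames [73, 47, 35]
27 -> miss, evict 73, frames [47, 35, 27]
73 -> miss, evict 47, frames [35, 27, 73]
47 -> miss, evict 35, frames [27, 73, 47]
27 -> hit
47 -> hit
73 -> hit
Page faults: 10.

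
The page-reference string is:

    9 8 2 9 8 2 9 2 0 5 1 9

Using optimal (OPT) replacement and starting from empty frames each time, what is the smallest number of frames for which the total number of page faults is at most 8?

f=1: 12 faults
f=2: 8 faults
f=3: 6 faults
f=4: 6 faults
f=5: 6 faults
f=6: 6 faults
Smallest f with faults ≤ 8 is 2.

2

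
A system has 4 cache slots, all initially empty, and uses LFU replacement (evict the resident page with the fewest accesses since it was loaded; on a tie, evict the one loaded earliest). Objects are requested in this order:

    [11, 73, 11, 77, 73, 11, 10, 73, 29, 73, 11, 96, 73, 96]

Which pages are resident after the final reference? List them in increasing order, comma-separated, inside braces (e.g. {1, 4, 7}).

{11, 29, 73, 96}

11 -> miss, frames {11}
73 -> miss, frames {11,73}
11 -> hit
77 -> miss, frames {11,73,77}
73 -> hit
11 -> hit
10 -> miss, frames {11,73,77,10}
73 -> hit
29 -> miss, evict 77, frames {11,73,10,29}
73 -> hit
11 -> hit
96 -> miss, evict 10, frames {11,73,29,96}
73 -> hit
96 -> hit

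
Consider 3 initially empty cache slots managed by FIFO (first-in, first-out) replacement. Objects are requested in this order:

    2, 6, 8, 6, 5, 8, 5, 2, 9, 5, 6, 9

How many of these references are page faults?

7

2 → miss, frames [2]
6 → miss, frames [2, 6]
8 → miss, frames [2, 6, 8]
6 → hit
5 → miss, evict 2, frames [6, 8, 5]
8 → hit
5 → hit
2 → miss, evict 6, frames [8, 5, 2]
9 → miss, evict 8, frames [5, 2, 9]
5 → hit
6 → miss, evict 5, frames [2, 9, 6]
9 → hit
Page faults: 7.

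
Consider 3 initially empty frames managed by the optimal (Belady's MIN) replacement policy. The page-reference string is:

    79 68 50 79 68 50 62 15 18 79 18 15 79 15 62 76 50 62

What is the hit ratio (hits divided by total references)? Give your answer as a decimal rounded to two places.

0.50

79 → fault, frames [79]
68 → fault, frames [79, 68]
50 → fault, frames [79, 68, 50]
79 → hit
68 → hit
50 → hit
62 → fault, evict 68, frames [79, 50, 62]
15 → fault, evict 50, frames [79, 62, 15]
18 → fault, evict 62, frames [79, 15, 18]
79 → hit
18 → hit
15 → hit
79 → hit
15 → hit
62 → fault, evict 18, frames [79, 15, 62]
76 → fault, evict 15, frames [79, 62, 76]
50 → fault, evict 76, frames [79, 62, 50]
62 → hit
Hits: 9 of 18 references → 9/18 = 0.5000.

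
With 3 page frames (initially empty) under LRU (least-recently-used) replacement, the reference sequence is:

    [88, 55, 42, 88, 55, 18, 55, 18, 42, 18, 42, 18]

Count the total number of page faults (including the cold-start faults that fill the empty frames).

88: miss, frames [88]
55: miss, frames [88, 55]
42: miss, frames [88, 55, 42]
88: hit
55: hit
18: miss, evict 42, frames [88, 55, 18]
55: hit
18: hit
42: miss, evict 88, frames [55, 18, 42]
18: hit
42: hit
18: hit
Page faults: 5.

5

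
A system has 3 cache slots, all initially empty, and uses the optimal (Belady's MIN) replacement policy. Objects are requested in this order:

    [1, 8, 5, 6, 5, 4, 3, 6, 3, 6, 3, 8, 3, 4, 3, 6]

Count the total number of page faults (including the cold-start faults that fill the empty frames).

1: miss, frames [1]
8: miss, frames [1, 8]
5: miss, frames [1, 8, 5]
6: miss, evict 1, frames [8, 5, 6]
5: hit
4: miss, evict 5, frames [8, 6, 4]
3: miss, evict 4, frames [8, 6, 3]
6: hit
3: hit
6: hit
3: hit
8: hit
3: hit
4: miss, evict 8, frames [6, 3, 4]
3: hit
6: hit
Page faults: 7.

7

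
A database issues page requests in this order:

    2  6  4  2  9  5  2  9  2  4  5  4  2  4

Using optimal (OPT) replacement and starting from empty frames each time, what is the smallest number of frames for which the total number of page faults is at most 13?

f=1: 14 faults
f=2: 9 faults
f=3: 6 faults
f=4: 5 faults
f=5: 5 faults
Smallest f with faults ≤ 13 is 2.

2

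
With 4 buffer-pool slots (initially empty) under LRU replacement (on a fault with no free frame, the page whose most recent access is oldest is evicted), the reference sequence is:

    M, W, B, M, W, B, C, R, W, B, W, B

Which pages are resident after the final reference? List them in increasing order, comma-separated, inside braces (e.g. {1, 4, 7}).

{B, C, R, W}

M → fault, frames (M)
W → fault, frames (M W)
B → fault, frames (M W B)
M → hit
W → hit
B → hit
C → fault, frames (M W B C)
R → fault, evict M, frames (W B C R)
W → hit
B → hit
W → hit
B → hit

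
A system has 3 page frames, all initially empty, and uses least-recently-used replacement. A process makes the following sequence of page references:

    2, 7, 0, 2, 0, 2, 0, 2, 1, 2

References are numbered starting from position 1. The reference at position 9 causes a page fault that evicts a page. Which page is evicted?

7

pos 1: 2 -> miss, frames [2]
pos 2: 7 -> miss, frames [2, 7]
pos 3: 0 -> miss, frames [2, 7, 0]
pos 4: 2 -> hit
pos 5: 0 -> hit
pos 6: 2 -> hit
pos 7: 0 -> hit
pos 8: 2 -> hit
pos 9: 1 -> miss, evict 7, frames [0, 2, 1]
At position 9, page 7 is evicted.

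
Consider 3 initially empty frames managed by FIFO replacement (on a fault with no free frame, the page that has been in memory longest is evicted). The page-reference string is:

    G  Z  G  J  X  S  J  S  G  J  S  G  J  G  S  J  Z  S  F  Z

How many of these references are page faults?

G -> fault, frames (G)
Z -> fault, frames (G Z)
G -> hit
J -> fault, frames (G Z J)
X -> fault, evict G, frames (Z J X)
S -> fault, evict Z, frames (J X S)
J -> hit
S -> hit
G -> fault, evict J, frames (X S G)
J -> fault, evict X, frames (S G J)
S -> hit
G -> hit
J -> hit
G -> hit
S -> hit
J -> hit
Z -> fault, evict S, frames (G J Z)
S -> fault, evict G, frames (J Z S)
F -> fault, evict J, frames (Z S F)
Z -> hit
Page faults: 10.

10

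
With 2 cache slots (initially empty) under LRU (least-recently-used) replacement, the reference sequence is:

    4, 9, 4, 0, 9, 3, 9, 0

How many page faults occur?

6

4 -> miss, frames [4]
9 -> miss, frames [4, 9]
4 -> hit
0 -> miss, evict 9, frames [4, 0]
9 -> miss, evict 4, frames [0, 9]
3 -> miss, evict 0, frames [9, 3]
9 -> hit
0 -> miss, evict 3, frames [9, 0]
Page faults: 6.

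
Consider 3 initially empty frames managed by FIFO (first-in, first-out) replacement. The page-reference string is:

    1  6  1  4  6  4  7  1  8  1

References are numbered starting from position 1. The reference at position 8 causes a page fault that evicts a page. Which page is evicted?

6

pos 1: 1 -> miss, frames (1)
pos 2: 6 -> miss, frames (1 6)
pos 3: 1 -> hit
pos 4: 4 -> miss, frames (1 6 4)
pos 5: 6 -> hit
pos 6: 4 -> hit
pos 7: 7 -> miss, evict 1, frames (6 4 7)
pos 8: 1 -> miss, evict 6, frames (4 7 1)
At position 8, page 6 is evicted.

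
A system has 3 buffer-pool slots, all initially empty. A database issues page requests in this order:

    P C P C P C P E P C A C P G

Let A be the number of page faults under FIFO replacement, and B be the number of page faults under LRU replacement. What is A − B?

1

Under FIFO: F F . . . . . F . . F . F F → 6 faults.
Under LRU: F F . . . . . F . . F . . F → 5 faults.
A − B = 6 − 5 = 1.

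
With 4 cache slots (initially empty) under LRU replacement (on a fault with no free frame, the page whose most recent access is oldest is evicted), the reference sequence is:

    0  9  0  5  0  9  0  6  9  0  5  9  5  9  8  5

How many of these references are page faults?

5

0: miss, frames {0}
9: miss, frames {0,9}
0: hit
5: miss, frames {9,0,5}
0: hit
9: hit
0: hit
6: miss, frames {5,9,0,6}
9: hit
0: hit
5: hit
9: hit
5: hit
9: hit
8: miss, evict 6, frames {0,5,9,8}
5: hit
Page faults: 5.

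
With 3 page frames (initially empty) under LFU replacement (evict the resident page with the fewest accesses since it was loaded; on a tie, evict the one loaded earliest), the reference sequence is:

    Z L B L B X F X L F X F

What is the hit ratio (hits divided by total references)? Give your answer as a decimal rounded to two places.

0.25

Z -> fault, frames [Z]
L -> fault, frames [Z, L]
B -> fault, frames [Z, L, B]
L -> hit
B -> hit
X -> fault, evict Z, frames [L, B, X]
F -> fault, evict X, frames [L, B, F]
X -> fault, evict F, frames [L, B, X]
L -> hit
F -> fault, evict X, frames [L, B, F]
X -> fault, evict F, frames [L, B, X]
F -> fault, evict X, frames [L, B, F]
Hits: 3 of 12 references → 3/12 = 0.2500.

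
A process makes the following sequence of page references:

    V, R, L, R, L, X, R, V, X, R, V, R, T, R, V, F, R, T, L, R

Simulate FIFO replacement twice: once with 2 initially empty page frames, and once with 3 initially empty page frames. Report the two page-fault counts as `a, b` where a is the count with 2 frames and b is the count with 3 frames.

17, 10

2 frames: F F F . . F F F F F F . F F F F F F F F → 17 faults.
3 frames: F F F . . F . F . F . . F . . F . . F F → 10 faults.
10 < 17: adding a frame reduced faults, as is typical.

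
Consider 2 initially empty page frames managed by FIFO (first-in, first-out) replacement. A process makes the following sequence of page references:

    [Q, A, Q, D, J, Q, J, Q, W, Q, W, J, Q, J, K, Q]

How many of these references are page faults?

9

Q -> miss, frames (Q)
A -> miss, frames (Q A)
Q -> hit
D -> miss, evict Q, frames (A D)
J -> miss, evict A, frames (D J)
Q -> miss, evict D, frames (J Q)
J -> hit
Q -> hit
W -> miss, evict J, frames (Q W)
Q -> hit
W -> hit
J -> miss, evict Q, frames (W J)
Q -> miss, evict W, frames (J Q)
J -> hit
K -> miss, evict J, frames (Q K)
Q -> hit
Page faults: 9.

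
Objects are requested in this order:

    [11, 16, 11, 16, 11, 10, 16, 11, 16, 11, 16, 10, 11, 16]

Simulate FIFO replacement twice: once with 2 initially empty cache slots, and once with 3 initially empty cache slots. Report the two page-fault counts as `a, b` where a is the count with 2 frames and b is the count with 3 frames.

2 frames: F F . . . F . F F . . F F F → 8 faults.
3 frames: F F . . . F . . . . . . . . → 3 faults.
3 < 8: adding a frame reduced faults, as is typical.

8, 3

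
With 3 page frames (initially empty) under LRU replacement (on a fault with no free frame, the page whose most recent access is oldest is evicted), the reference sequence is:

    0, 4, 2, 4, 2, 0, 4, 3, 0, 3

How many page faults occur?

4

0 -> miss, frames [0]
4 -> miss, frames [0, 4]
2 -> miss, frames [0, 4, 2]
4 -> hit
2 -> hit
0 -> hit
4 -> hit
3 -> miss, evict 2, frames [0, 4, 3]
0 -> hit
3 -> hit
Page faults: 4.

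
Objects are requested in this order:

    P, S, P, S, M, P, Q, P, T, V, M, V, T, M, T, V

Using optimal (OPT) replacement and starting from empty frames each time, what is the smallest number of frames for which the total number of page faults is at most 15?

2

f=1: 16 faults
f=2: 9 faults
f=3: 6 faults
f=4: 6 faults
f=5: 6 faults
f=6: 6 faults
Smallest f with faults ≤ 15 is 2.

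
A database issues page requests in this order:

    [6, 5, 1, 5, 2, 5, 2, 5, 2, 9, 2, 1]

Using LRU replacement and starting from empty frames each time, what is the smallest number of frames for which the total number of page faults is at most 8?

2

f=1: 12 faults
f=2: 6 faults
f=3: 6 faults
f=4: 5 faults
f=5: 5 faults
Smallest f with faults ≤ 8 is 2.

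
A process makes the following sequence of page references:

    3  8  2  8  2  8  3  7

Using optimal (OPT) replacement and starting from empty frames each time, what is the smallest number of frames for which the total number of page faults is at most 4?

f=1: 8 faults
f=2: 5 faults
f=3: 4 faults
f=4: 4 faults
Smallest f with faults ≤ 4 is 3.

3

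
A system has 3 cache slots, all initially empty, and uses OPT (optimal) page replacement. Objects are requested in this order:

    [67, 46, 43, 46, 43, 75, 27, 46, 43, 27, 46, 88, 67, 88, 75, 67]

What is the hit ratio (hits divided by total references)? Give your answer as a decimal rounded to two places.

67 → miss, frames {67}
46 → miss, frames {67,46}
43 → miss, frames {67,46,43}
46 → hit
43 → hit
75 → miss, evict 67, frames {46,43,75}
27 → miss, evict 75, frames {46,43,27}
46 → hit
43 → hit
27 → hit
46 → hit
88 → miss, evict 27, frames {46,43,88}
67 → miss, evict 43, frames {46,88,67}
88 → hit
75 → miss, evict 88, frames {46,67,75}
67 → hit
Hits: 8 of 16 references → 8/16 = 0.5000.

0.50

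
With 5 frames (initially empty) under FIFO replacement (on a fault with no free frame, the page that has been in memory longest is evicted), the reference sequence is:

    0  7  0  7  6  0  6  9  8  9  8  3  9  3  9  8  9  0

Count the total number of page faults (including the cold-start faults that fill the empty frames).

7

0 → fault, frames {0}
7 → fault, frames {0,7}
0 → hit
7 → hit
6 → fault, frames {0,7,6}
0 → hit
6 → hit
9 → fault, frames {0,7,6,9}
8 → fault, frames {0,7,6,9,8}
9 → hit
8 → hit
3 → fault, evict 0, frames {7,6,9,8,3}
9 → hit
3 → hit
9 → hit
8 → hit
9 → hit
0 → fault, evict 7, frames {6,9,8,3,0}
Page faults: 7.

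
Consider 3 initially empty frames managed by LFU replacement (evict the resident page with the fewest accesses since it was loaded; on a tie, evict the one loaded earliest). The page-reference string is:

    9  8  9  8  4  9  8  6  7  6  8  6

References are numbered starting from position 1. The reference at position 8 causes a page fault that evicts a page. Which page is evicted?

pos 1: 9: miss, frames {9}
pos 2: 8: miss, frames {9,8}
pos 3: 9: hit
pos 4: 8: hit
pos 5: 4: miss, frames {9,8,4}
pos 6: 9: hit
pos 7: 8: hit
pos 8: 6: miss, evict 4, frames {9,8,6}
At position 8, page 4 is evicted.

4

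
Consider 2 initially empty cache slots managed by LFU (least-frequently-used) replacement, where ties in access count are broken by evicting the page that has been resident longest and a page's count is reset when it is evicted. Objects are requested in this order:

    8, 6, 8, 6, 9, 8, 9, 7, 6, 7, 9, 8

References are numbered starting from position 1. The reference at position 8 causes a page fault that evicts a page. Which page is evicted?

9

pos 1: 8: fault, frames (8)
pos 2: 6: fault, frames (8 6)
pos 3: 8: hit
pos 4: 6: hit
pos 5: 9: fault, evict 8, frames (6 9)
pos 6: 8: fault, evict 9, frames (6 8)
pos 7: 9: fault, evict 8, frames (6 9)
pos 8: 7: fault, evict 9, frames (6 7)
At position 8, page 9 is evicted.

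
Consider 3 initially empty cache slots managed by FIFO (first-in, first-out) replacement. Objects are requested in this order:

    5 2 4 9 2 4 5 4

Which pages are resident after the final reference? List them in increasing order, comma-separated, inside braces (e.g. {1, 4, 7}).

5: fault, frames {5}
2: fault, frames {5,2}
4: fault, frames {5,2,4}
9: fault, evict 5, frames {2,4,9}
2: hit
4: hit
5: fault, evict 2, frames {4,9,5}
4: hit

{4, 5, 9}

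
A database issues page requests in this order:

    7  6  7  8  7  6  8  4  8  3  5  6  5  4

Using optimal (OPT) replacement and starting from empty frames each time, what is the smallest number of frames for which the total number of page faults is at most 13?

f=1: 14 faults
f=2: 9 faults
f=3: 6 faults
f=4: 6 faults
f=5: 6 faults
f=6: 6 faults
Smallest f with faults ≤ 13 is 2.

2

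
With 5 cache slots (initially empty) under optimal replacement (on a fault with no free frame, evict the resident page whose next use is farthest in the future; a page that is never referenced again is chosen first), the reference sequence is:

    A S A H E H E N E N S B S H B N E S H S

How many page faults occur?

A -> fault, frames {A}
S -> fault, frames {A,S}
A -> hit
H -> fault, frames {A,S,H}
E -> fault, frames {A,S,H,E}
H -> hit
E -> hit
N -> fault, frames {A,S,H,E,N}
E -> hit
N -> hit
S -> hit
B -> fault, evict A, frames {S,H,E,N,B}
S -> hit
H -> hit
B -> hit
N -> hit
E -> hit
S -> hit
H -> hit
S -> hit
Page faults: 6.

6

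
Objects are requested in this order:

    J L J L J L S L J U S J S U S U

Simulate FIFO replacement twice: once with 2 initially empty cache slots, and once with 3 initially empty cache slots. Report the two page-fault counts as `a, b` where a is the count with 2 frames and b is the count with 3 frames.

2 frames: F F . . . . F . F F F F . F F . → 9 faults.
3 frames: F F . . . . F . . F . F . . . . → 5 faults.
5 < 9: adding a frame reduced faults, as is typical.

9, 5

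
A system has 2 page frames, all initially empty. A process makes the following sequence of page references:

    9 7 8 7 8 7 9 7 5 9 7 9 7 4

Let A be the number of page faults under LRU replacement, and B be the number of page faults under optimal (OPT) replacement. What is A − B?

Under LRU: F F F . . . F . F F F . . F → 8 faults.
Under OPT: F F F . . . F . F . F . . F → 7 faults.
A − B = 8 − 7 = 1.

1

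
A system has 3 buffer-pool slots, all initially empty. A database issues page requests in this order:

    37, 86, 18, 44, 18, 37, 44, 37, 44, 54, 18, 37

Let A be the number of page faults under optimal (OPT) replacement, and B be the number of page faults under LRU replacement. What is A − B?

-3

Under OPT: F F F F . . . . . F . . → 5 faults.
Under LRU: F F F F . F . . . F F F → 8 faults.
A − B = 5 − 8 = -3.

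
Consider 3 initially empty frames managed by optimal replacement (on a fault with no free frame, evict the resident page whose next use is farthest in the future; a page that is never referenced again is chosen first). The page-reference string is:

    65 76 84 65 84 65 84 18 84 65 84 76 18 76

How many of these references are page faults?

65: miss, frames [65]
76: miss, frames [65, 76]
84: miss, frames [65, 76, 84]
65: hit
84: hit
65: hit
84: hit
18: miss, evict 76, frames [65, 84, 18]
84: hit
65: hit
84: hit
76: miss, evict 84, frames [65, 18, 76]
18: hit
76: hit
Page faults: 5.

5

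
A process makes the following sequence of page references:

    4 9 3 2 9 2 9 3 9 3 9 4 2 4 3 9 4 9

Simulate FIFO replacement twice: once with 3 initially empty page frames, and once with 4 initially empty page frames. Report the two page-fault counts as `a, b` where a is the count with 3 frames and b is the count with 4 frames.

6, 4

3 frames: F F F F . . . . . . . F . . . F . . → 6 faults.
4 frames: F F F F . . . . . . . . . . . . . . → 4 faults.
4 < 6: adding a frame reduced faults, as is typical.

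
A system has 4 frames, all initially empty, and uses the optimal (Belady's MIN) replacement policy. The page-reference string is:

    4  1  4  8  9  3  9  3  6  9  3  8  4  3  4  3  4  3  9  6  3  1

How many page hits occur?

4 → fault, frames {4}
1 → fault, frames {4,1}
4 → hit
8 → fault, frames {4,1,8}
9 → fault, frames {4,1,8,9}
3 → fault, evict 1, frames {4,8,9,3}
9 → hit
3 → hit
6 → fault, evict 4, frames {8,9,3,6}
9 → hit
3 → hit
8 → hit
4 → fault, evict 8, frames {9,3,6,4}
3 → hit
4 → hit
3 → hit
4 → hit
3 → hit
9 → hit
6 → hit
3 → hit
1 → fault, evict 4, frames {9,3,6,1}
Hits: 14.

14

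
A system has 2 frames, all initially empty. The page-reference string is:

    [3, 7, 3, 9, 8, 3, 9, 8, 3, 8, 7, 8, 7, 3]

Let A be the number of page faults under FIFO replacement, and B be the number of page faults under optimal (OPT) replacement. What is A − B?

Under FIFO: F F . F F F F F F . F F . F → 11 faults.
Under OPT: F F . F F . F . F . F . . F → 8 faults.
A − B = 11 − 8 = 3.

3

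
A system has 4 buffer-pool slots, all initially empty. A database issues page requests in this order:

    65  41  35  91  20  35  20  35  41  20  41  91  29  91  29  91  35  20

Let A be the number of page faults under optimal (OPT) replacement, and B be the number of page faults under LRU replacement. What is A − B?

-2

Under OPT: F F F F F . . . . . . . F . . . . . → 6 faults.
Under LRU: F F F F F . . . . . . . F . . . F F → 8 faults.
A − B = 6 − 8 = -2.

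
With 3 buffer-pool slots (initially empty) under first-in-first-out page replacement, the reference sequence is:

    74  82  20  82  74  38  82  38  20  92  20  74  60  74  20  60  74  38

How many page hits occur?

74: fault, frames (74)
82: fault, frames (74 82)
20: fault, frames (74 82 20)
82: hit
74: hit
38: fault, evict 74, frames (82 20 38)
82: hit
38: hit
20: hit
92: fault, evict 82, frames (20 38 92)
20: hit
74: fault, evict 20, frames (38 92 74)
60: fault, evict 38, frames (92 74 60)
74: hit
20: fault, evict 92, frames (74 60 20)
60: hit
74: hit
38: fault, evict 74, frames (60 20 38)
Hits: 9.

9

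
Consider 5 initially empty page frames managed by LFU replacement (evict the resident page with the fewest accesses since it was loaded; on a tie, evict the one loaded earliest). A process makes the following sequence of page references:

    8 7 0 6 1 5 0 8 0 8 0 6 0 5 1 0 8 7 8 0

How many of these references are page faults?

8 → miss, frames (8)
7 → miss, frames (8 7)
0 → miss, frames (8 7 0)
6 → miss, frames (8 7 0 6)
1 → miss, frames (8 7 0 6 1)
5 → miss, evict 8, frames (7 0 6 1 5)
0 → hit
8 → miss, evict 7, frames (0 6 1 5 8)
0 → hit
8 → hit
0 → hit
6 → hit
0 → hit
5 → hit
1 → hit
0 → hit
8 → hit
7 → miss, evict 6, frames (0 1 5 8 7)
8 → hit
0 → hit
Page faults: 8.

8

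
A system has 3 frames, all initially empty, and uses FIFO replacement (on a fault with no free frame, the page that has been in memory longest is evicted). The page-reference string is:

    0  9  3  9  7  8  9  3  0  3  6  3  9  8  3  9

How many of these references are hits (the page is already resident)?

4

0 -> miss, frames (0)
9 -> miss, frames (0 9)
3 -> miss, frames (0 9 3)
9 -> hit
7 -> miss, evict 0, frames (9 3 7)
8 -> miss, evict 9, frames (3 7 8)
9 -> miss, evict 3, frames (7 8 9)
3 -> miss, evict 7, frames (8 9 3)
0 -> miss, evict 8, frames (9 3 0)
3 -> hit
6 -> miss, evict 9, frames (3 0 6)
3 -> hit
9 -> miss, evict 3, frames (0 6 9)
8 -> miss, evict 0, frames (6 9 8)
3 -> miss, evict 6, frames (9 8 3)
9 -> hit
Hits: 4.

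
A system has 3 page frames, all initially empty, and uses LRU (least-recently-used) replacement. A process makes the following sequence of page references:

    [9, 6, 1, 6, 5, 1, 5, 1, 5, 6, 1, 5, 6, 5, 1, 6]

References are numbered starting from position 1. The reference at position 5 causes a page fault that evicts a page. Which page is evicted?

9

pos 1: 9: miss, frames {9}
pos 2: 6: miss, frames {9,6}
pos 3: 1: miss, frames {9,6,1}
pos 4: 6: hit
pos 5: 5: miss, evict 9, frames {1,6,5}
At position 5, page 9 is evicted.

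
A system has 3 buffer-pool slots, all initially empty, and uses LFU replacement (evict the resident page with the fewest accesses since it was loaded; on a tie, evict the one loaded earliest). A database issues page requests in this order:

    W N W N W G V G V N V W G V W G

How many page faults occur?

W → miss, frames (W)
N → miss, frames (W N)
W → hit
N → hit
W → hit
G → miss, frames (W N G)
V → miss, evict G, frames (W N V)
G → miss, evict V, frames (W N G)
V → miss, evict G, frames (W N V)
N → hit
V → hit
W → hit
G → miss, evict V, frames (W N G)
V → miss, evict G, frames (W N V)
W → hit
G → miss, evict V, frames (W N G)
Page faults: 9.

9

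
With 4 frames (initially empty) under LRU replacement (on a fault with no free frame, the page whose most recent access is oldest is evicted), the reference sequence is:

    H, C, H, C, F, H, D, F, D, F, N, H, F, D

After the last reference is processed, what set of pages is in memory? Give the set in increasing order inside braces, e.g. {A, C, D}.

H → fault, frames (H)
C → fault, frames (H C)
H → hit
C → hit
F → fault, frames (H C F)
H → hit
D → fault, frames (C F H D)
F → hit
D → hit
F → hit
N → fault, evict C, frames (H D F N)
H → hit
F → hit
D → hit

{D, F, H, N}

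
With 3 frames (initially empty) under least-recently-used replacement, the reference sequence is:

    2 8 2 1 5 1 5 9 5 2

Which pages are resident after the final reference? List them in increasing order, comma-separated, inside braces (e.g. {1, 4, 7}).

2 → fault, frames [2]
8 → fault, frames [2, 8]
2 → hit
1 → fault, frames [8, 2, 1]
5 → fault, evict 8, frames [2, 1, 5]
1 → hit
5 → hit
9 → fault, evict 2, frames [1, 5, 9]
5 → hit
2 → fault, evict 1, frames [9, 5, 2]

{2, 5, 9}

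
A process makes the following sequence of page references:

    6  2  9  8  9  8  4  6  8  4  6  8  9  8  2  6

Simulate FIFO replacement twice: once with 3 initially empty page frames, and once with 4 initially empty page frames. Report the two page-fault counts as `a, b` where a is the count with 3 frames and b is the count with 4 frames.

10, 7

3 frames: F F F F . . F F . . . . F F F F → 10 faults.
4 frames: F F F F . . F F . . . . . . F . → 7 faults.
7 < 10: adding a frame reduced faults, as is typical.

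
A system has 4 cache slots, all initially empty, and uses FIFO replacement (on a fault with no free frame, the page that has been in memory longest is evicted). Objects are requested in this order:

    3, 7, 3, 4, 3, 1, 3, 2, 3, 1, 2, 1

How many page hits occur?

3 → miss, frames [3]
7 → miss, frames [3, 7]
3 → hit
4 → miss, frames [3, 7, 4]
3 → hit
1 → miss, frames [3, 7, 4, 1]
3 → hit
2 → miss, evict 3, frames [7, 4, 1, 2]
3 → miss, evict 7, frames [4, 1, 2, 3]
1 → hit
2 → hit
1 → hit
Hits: 6.

6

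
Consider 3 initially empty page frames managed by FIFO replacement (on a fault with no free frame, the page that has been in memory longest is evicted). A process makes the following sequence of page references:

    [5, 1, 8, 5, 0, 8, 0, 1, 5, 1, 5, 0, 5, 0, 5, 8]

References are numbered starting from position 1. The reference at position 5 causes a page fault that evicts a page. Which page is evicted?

pos 1: 5 → fault, frames (5)
pos 2: 1 → fault, frames (5 1)
pos 3: 8 → fault, frames (5 1 8)
pos 4: 5 → hit
pos 5: 0 → fault, evict 5, frames (1 8 0)
At position 5, page 5 is evicted.

5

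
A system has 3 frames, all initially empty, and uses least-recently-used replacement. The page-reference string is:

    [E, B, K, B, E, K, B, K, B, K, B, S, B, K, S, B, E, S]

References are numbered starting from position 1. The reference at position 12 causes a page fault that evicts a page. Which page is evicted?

E

pos 1: E: fault, frames (E)
pos 2: B: fault, frames (E B)
pos 3: K: fault, frames (E B K)
pos 4: B: hit
pos 5: E: hit
pos 6: K: hit
pos 7: B: hit
pos 8: K: hit
pos 9: B: hit
pos 10: K: hit
pos 11: B: hit
pos 12: S: fault, evict E, frames (K B S)
At position 12, page E is evicted.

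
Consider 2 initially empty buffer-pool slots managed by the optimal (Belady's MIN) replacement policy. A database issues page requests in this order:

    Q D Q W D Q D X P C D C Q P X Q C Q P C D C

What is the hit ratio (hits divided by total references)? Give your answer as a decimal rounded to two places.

0.41

Q: miss, frames [Q]
D: miss, frames [Q, D]
Q: hit
W: miss, evict Q, frames [D, W]
D: hit
Q: miss, evict W, frames [D, Q]
D: hit
X: miss, evict Q, frames [D, X]
P: miss, evict X, frames [D, P]
C: miss, evict P, frames [D, C]
D: hit
C: hit
Q: miss, evict D, frames [C, Q]
P: miss, evict C, frames [Q, P]
X: miss, evict P, frames [Q, X]
Q: hit
C: miss, evict X, frames [Q, C]
Q: hit
P: miss, evict Q, frames [C, P]
C: hit
D: miss, evict P, frames [C, D]
C: hit
Hits: 9 of 22 references → 9/22 = 0.4091.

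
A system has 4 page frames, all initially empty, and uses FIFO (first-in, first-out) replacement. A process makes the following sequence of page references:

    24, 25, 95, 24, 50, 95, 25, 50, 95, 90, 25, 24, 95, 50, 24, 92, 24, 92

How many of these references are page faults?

7

24 -> miss, frames (24)
25 -> miss, frames (24 25)
95 -> miss, frames (24 25 95)
24 -> hit
50 -> miss, frames (24 25 95 50)
95 -> hit
25 -> hit
50 -> hit
95 -> hit
90 -> miss, evict 24, frames (25 95 50 90)
25 -> hit
24 -> miss, evict 25, frames (95 50 90 24)
95 -> hit
50 -> hit
24 -> hit
92 -> miss, evict 95, frames (50 90 24 92)
24 -> hit
92 -> hit
Page faults: 7.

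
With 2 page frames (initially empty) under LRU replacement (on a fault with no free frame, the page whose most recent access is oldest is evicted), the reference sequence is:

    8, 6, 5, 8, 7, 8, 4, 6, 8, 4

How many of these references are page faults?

9

8 -> miss, frames (8)
6 -> miss, frames (8 6)
5 -> miss, evict 8, frames (6 5)
8 -> miss, evict 6, frames (5 8)
7 -> miss, evict 5, frames (8 7)
8 -> hit
4 -> miss, evict 7, frames (8 4)
6 -> miss, evict 8, frames (4 6)
8 -> miss, evict 4, frames (6 8)
4 -> miss, evict 6, frames (8 4)
Page faults: 9.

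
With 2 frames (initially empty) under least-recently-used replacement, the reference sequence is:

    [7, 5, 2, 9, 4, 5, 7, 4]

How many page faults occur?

7 -> fault, frames [7]
5 -> fault, frames [7, 5]
2 -> fault, evict 7, frames [5, 2]
9 -> fault, evict 5, frames [2, 9]
4 -> fault, evict 2, frames [9, 4]
5 -> fault, evict 9, frames [4, 5]
7 -> fault, evict 4, frames [5, 7]
4 -> fault, evict 5, frames [7, 4]
Page faults: 8.

8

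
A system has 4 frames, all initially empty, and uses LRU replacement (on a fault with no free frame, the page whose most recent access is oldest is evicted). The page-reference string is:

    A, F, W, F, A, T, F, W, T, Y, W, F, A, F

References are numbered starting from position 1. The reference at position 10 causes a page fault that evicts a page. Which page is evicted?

A

pos 1: A → miss, frames (A)
pos 2: F → miss, frames (A F)
pos 3: W → miss, frames (A F W)
pos 4: F → hit
pos 5: A → hit
pos 6: T → miss, frames (W F A T)
pos 7: F → hit
pos 8: W → hit
pos 9: T → hit
pos 10: Y → miss, evict A, frames (F W T Y)
At position 10, page A is evicted.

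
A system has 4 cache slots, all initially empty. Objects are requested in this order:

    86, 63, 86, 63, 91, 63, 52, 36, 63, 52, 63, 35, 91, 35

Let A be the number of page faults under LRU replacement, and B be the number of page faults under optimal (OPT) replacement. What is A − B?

1

Under LRU: F F . . F . F F . . . F F . → 7 faults.
Under OPT: F F . . F . F F . . . F . . → 6 faults.
A − B = 7 − 6 = 1.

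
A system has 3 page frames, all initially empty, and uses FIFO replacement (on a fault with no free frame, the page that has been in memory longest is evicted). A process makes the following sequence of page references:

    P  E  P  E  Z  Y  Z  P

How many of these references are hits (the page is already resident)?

3

P -> miss, frames [P]
E -> miss, frames [P, E]
P -> hit
E -> hit
Z -> miss, frames [P, E, Z]
Y -> miss, evict P, frames [E, Z, Y]
Z -> hit
P -> miss, evict E, frames [Z, Y, P]
Hits: 3.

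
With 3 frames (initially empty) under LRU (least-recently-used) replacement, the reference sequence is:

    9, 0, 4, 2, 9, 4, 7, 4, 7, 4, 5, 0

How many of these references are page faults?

8

9: miss, frames {9}
0: miss, frames {9,0}
4: miss, frames {9,0,4}
2: miss, evict 9, frames {0,4,2}
9: miss, evict 0, frames {4,2,9}
4: hit
7: miss, evict 2, frames {9,4,7}
4: hit
7: hit
4: hit
5: miss, evict 9, frames {7,4,5}
0: miss, evict 7, frames {4,5,0}
Page faults: 8.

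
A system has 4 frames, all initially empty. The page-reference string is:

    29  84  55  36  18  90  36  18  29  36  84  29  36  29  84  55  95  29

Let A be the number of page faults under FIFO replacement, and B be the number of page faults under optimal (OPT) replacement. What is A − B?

Under FIFO: F F F F F F . . F . F . F . . F F F → 12 faults.
Under OPT: F F F F F F . . . . F . . . . F F . → 9 faults.
A − B = 12 − 9 = 3.

3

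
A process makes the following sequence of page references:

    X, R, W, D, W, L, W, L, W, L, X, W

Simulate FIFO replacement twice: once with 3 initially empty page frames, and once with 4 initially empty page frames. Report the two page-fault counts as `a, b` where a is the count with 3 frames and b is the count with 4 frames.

3 frames: F F F F . F . . . . F F → 7 faults.
4 frames: F F F F . F . . . . F . → 6 faults.
6 < 7: adding a frame reduced faults, as is typical.

7, 6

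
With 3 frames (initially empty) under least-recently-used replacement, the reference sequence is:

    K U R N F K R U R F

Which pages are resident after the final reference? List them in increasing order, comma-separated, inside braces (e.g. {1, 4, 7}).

K: miss, frames [K]
U: miss, frames [K, U]
R: miss, frames [K, U, R]
N: miss, evict K, frames [U, R, N]
F: miss, evict U, frames [R, N, F]
K: miss, evict R, frames [N, F, K]
R: miss, evict N, frames [F, K, R]
U: miss, evict F, frames [K, R, U]
R: hit
F: miss, evict K, frames [U, R, F]

{F, R, U}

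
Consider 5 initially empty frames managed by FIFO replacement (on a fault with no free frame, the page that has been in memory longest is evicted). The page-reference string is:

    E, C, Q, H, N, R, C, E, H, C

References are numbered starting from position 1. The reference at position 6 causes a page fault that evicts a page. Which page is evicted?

pos 1: E -> fault, frames (E)
pos 2: C -> fault, frames (E C)
pos 3: Q -> fault, frames (E C Q)
pos 4: H -> fault, frames (E C Q H)
pos 5: N -> fault, frames (E C Q H N)
pos 6: R -> fault, evict E, frames (C Q H N R)
At position 6, page E is evicted.

E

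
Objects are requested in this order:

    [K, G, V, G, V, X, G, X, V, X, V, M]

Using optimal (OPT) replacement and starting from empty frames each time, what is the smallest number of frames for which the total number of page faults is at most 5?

f=1: 12 faults
f=2: 6 faults
f=3: 5 faults
f=4: 5 faults
f=5: 5 faults
Smallest f with faults ≤ 5 is 3.

3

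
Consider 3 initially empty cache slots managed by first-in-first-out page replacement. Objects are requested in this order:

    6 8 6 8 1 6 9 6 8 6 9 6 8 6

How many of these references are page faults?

6

6 → fault, frames (6)
8 → fault, frames (6 8)
6 → hit
8 → hit
1 → fault, frames (6 8 1)
6 → hit
9 → fault, evict 6, frames (8 1 9)
6 → fault, evict 8, frames (1 9 6)
8 → fault, evict 1, frames (9 6 8)
6 → hit
9 → hit
6 → hit
8 → hit
6 → hit
Page faults: 6.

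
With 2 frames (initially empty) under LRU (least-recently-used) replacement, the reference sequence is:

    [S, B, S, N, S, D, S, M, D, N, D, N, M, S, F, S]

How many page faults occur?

S: fault, frames [S]
B: fault, frames [S, B]
S: hit
N: fault, evict B, frames [S, N]
S: hit
D: fault, evict N, frames [S, D]
S: hit
M: fault, evict D, frames [S, M]
D: fault, evict S, frames [M, D]
N: fault, evict M, frames [D, N]
D: hit
N: hit
M: fault, evict D, frames [N, M]
S: fault, evict N, frames [M, S]
F: fault, evict M, frames [S, F]
S: hit
Page faults: 10.

10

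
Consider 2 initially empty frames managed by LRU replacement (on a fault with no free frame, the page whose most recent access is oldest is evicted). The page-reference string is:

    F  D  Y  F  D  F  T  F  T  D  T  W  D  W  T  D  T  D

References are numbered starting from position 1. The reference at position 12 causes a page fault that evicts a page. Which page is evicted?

D

pos 1: F -> miss, frames (F)
pos 2: D -> miss, frames (F D)
pos 3: Y -> miss, evict F, frames (D Y)
pos 4: F -> miss, evict D, frames (Y F)
pos 5: D -> miss, evict Y, frames (F D)
pos 6: F -> hit
pos 7: T -> miss, evict D, frames (F T)
pos 8: F -> hit
pos 9: T -> hit
pos 10: D -> miss, evict F, frames (T D)
pos 11: T -> hit
pos 12: W -> miss, evict D, frames (T W)
At position 12, page D is evicted.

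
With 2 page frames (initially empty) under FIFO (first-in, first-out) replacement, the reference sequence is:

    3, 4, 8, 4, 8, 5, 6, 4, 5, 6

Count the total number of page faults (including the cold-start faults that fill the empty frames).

3 -> miss, frames (3)
4 -> miss, frames (3 4)
8 -> miss, evict 3, frames (4 8)
4 -> hit
8 -> hit
5 -> miss, evict 4, frames (8 5)
6 -> miss, evict 8, frames (5 6)
4 -> miss, evict 5, frames (6 4)
5 -> miss, evict 6, frames (4 5)
6 -> miss, evict 4, frames (5 6)
Page faults: 8.

8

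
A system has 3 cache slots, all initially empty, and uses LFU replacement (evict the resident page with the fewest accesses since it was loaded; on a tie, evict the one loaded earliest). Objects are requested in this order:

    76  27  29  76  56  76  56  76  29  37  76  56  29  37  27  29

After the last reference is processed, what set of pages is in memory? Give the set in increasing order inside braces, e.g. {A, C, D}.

{29, 56, 76}

76: fault, frames (76)
27: fault, frames (76 27)
29: fault, frames (76 27 29)
76: hit
56: fault, evict 27, frames (76 29 56)
76: hit
56: hit
76: hit
29: hit
37: fault, evict 29, frames (76 56 37)
76: hit
56: hit
29: fault, evict 37, frames (76 56 29)
37: fault, evict 29, frames (76 56 37)
27: fault, evict 37, frames (76 56 27)
29: fault, evict 27, frames (76 56 29)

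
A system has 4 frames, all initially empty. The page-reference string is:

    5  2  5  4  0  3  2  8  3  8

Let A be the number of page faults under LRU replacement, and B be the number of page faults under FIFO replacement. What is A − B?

Under LRU: F F . F F F F F . . → 7 faults.
Under FIFO: F F . F F F . F . . → 6 faults.
A − B = 7 − 6 = 1.

1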